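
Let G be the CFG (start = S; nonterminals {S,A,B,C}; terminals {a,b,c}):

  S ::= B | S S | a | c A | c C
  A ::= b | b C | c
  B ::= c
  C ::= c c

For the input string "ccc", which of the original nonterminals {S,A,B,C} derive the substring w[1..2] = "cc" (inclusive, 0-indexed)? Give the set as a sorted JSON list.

CNF form of G:
  S -> S S | T1 A | T1 C | a | c
  A -> T0 C | b | c
  B -> c
  C -> T1 T1
  T0 -> b
  T1 -> c

CYK fill, restricted to cells inside w[1..2]:
  cell(1,1) c: {A,B,S,T1}  orig:{A,B,S}
  cell(2,2) c: {A,B,S,T1}  orig:{A,B,S}
  cell(1,2) cc: {C,S}

Original NTs in T[1,2] deriving "cc": ["C", "S"]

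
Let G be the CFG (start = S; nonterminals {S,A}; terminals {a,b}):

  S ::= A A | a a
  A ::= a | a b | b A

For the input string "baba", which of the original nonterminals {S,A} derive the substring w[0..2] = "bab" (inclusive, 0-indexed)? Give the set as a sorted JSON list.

CNF form of G:
  S -> A A | T0 T0
  A -> T0 T1 | T1 A | a
  T0 -> a
  T1 -> b

Fill CYK table bottom-up (cells [i..j] with 0 ≤ i ≤ j ≤ 2 only):
  T[0,0] 'b' = {T1}  orig:{}
  T[1,1] 'a' = {A,T0}  orig:{A}
  T[2,2] 'b' = {T1}  orig:{}
  T[0,1] 'ba' = {A}
  T[1,2] 'ab' = {A}
  T[0,2] 'bab' = {A}

Original NTs in T[0,2] deriving "bab": ["A"]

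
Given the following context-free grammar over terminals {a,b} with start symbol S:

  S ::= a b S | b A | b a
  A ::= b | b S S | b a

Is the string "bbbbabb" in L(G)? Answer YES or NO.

CNF form of G:
  S -> T0 A | T0 T1 | T1 X3
  A -> T0 T1 | T0 X2 | b
  T0 -> b
  T1 -> a
  X2 -> S S
  X3 -> T0 S

CYK table (by increasing span):
  cell(0,0) b: {A,T0}  orig:{A}
  cell(1,1) b: {A,T0}  orig:{A}
  cell(2,2) b: {A,T0}  orig:{A}
  cell(3,3) b: {A,T0}  orig:{A}
  cell(4,4) a: {T1}  orig:{}
  cell(5,5) b: {A,T0}  orig:{A}
  cell(6,6) b: {A,T0}  orig:{A}
  cell(0,1) bb: {S}
  cell(1,2) bb: {S}
  cell(2,3) bb: {S}
  cell(3,4) ba: {A,S}
  cell(4,5) ab: ∅
  cell(5,6) bb: {S}
  cell(0,2) bbb: {X3}  orig:{}
  cell(1,3) bbb: {X3}  orig:{}
  cell(2,4) bba: {S,X3}  orig:{S}
  cell(3,5) bab: ∅
  cell(4,6) abb: ∅
  cell(0,3) bbbb: {X2}  orig:{}
  cell(1,4) bbba: {X2,X3}  orig:{}
  cell(2,5) bbab: ∅
  cell(3,6) babb: {X2}  orig:{}
  cell(0,4) bbbba: {A,X2}  orig:{A}
  cell(1,5) bbbab: ∅
  cell(2,6) bbabb: {A,X2}  orig:{A}
  cell(0,5) bbbbab: ∅
  cell(1,6) bbbabb: {A,S}
  cell(0,6) bbbbabb: {S,X3}  orig:{S}

S ∈ T[0,6] ⇒ YES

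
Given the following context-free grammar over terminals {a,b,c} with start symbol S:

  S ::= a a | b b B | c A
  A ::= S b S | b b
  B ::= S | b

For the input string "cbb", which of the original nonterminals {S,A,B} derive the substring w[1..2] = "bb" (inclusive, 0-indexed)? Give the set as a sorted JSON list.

Convert to CNF:
  S -> T0 X5 | T1 T1 | T2 A
  A -> S X3 | T0 T0
  B -> T0 X4 | T1 T1 | T2 A | b
  T0 -> b
  T1 -> a
  T2 -> c
  X3 -> T0 S
  X4 -> T0 B
  X5 -> T0 B

CYK fill, restricted to cells inside w[1..2]:
  cell(1,1) b: {B,T0}  orig:{B}
  cell(2,2) b: {B,T0}  orig:{B}
  cell(1,2) bb: {A,X4,X5}  orig:{A}

Original NTs in T[1,2] deriving "bb": ["A"]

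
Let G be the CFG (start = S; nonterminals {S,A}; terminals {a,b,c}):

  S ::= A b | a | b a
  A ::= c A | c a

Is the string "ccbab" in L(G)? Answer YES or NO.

Convert to CNF:
  S -> A T2 | T2 T1 | a
  A -> T0 A | T0 T1
  T0 -> c
  T1 -> a
  T2 -> b

CYK fill:
  cell(0,0) c: {T0}  orig:{}
  cell(1,1) c: {T0}  orig:{}
  cell(2,2) b: {T2}  orig:{}
  cell(3,3) a: {S,T1}  orig:{S}
  cell(4,4) b: {T2}  orig:{}
  cell(0,1) cc: ∅
  cell(1,2) cb: ∅
  cell(2,3) ba: {S}
  cell(3,4) ab: ∅
  cell(0,2) ccb: ∅
  cell(1,3) cba: ∅
  cell(2,4) bab: ∅
  cell(0,3) ccba: ∅
  cell(1,4) cbab: ∅
  cell(0,4) ccbab: ∅

S ∉ T[0,4] ⇒ NO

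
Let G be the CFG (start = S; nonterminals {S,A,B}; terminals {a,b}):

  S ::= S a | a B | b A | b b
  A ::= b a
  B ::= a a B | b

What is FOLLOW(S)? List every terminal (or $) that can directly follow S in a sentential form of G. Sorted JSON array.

FIRST iteration:
pass 1:
  A via A→b a: +{b}
  B via B→a a B: +{a}
  B via B→b: +{b}
  S via S→a B: +{a}
  S via S→b A: +{b}
  FIRST(S)={a,b}  FIRST(A)={b}  FIRST(B)={a,b}
pass 2: — fixpoint
  FIRST(S)={a,b}  FIRST(A)={b}  FIRST(B)={a,b}

FOLLOW sets:
FOLLOW(S) := {$}
round 1:
  S→S a: FOLLOW(S) ⊇ FIRST(a) = {a}; new: +{a}
  S→a B: FOLLOW(B) ⊇ FOLLOW(S) ⊇ {$,a}; new: +{$,a}
  S→b A: FOLLOW(A) ⊇ FOLLOW(S) ⊇ {$,a}; new: +{$,a}
  FOLLOW(S)={$,a}  FOLLOW(A)={$,a}  FOLLOW(B)={$,a}
round 2: — fixpoint
  FOLLOW(S)={$,a}  FOLLOW(A)={$,a}  FOLLOW(B)={$,a}

FOLLOW(S) = ["$", "a"]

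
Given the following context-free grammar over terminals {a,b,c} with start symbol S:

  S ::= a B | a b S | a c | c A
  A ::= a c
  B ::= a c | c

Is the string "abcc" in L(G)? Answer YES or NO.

Convert to CNF:
  S -> T0 B | T0 T1 | T0 X3 | T1 A
  A -> T0 T1
  B -> T0 T1 | c
  T0 -> a
  T1 -> c
  T2 -> b
  X3 -> T2 S

CYK fill:
  cell(0,0) a: {T0}  orig:{}
  cell(1,1) b: {T2}  orig:{}
  cell(2,2) c: {B,T1}  orig:{B}
  cell(3,3) c: {B,T1}  orig:{B}
  cell(0,1) ab: ∅
  cell(1,2) bc: ∅
  cell(2,3) cc: ∅
  cell(0,2) abc: ∅
  cell(1,3) bcc: ∅
  cell(0,3) abcc: ∅

S ∉ T[0,3] ⇒ NO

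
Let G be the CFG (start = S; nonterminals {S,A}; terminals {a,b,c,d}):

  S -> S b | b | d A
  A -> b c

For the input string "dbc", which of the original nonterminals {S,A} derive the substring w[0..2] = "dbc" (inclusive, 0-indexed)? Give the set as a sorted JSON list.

Convert to CNF:
  S -> S T0 | T2 A | b
  A -> T0 T1
  T0 -> b
  T1 -> c
  T2 -> d

CYK table (by increasing span), restricted to cells inside w[0..2]:
  T[0,0] 'd' = {T2}  orig:{}
  T[1,1] 'b' = {S,T0}  orig:{S}
  T[2,2] 'c' = {T1}  orig:{}
  T[0,1] 'db' = ∅
  T[1,2] 'bc' = {A}
  T[0,2] 'dbc' = {S}

Original NTs in T[0,2] deriving "dbc": ["S"]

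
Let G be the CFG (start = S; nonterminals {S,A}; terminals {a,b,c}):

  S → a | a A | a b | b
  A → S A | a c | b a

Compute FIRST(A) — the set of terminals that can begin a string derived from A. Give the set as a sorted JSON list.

Compute FIRST by fixpoint:
[1]
  A via A→a c: +{a}
  A via A→b a: +{b}
  S via S→a: +{a}
  S via S→b: +{b}
  FIRST(S)={a,b}  FIRST(A)={a,b}
[2] (no change)
  FIRST(S)={a,b}  FIRST(A)={a,b}

FIRST(A) = ["a", "b"]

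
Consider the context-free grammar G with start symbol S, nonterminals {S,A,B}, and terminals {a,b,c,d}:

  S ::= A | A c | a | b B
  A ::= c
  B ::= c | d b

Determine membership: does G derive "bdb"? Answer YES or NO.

CNF form of G:
  S -> A T2 | T1 B | a | c
  A -> c
  B -> T0 T1 | c
  T0 -> d
  T1 -> b
  T2 -> c

CYK fill:
  cell(0,0) b: {T1}  orig:{}
  cell(1,1) d: {T0}  orig:{}
  cell(2,2) b: {T1}  orig:{}
  cell(0,1) bd: ∅
  cell(1,2) db: {B}
  cell(0,2) bdb: {S}

S ∈ T[0,2] ⇒ YES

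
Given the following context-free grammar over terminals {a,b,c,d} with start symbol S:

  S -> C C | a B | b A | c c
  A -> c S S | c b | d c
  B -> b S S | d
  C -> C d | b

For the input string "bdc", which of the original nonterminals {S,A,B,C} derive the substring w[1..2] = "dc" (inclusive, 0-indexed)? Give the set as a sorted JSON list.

CNF form of G:
  S -> C C | T0 T0 | T1 A | T3 B
  A -> T0 T1 | T0 X4 | T2 T0
  B -> T1 X5 | d
  C -> C T2 | b
  T0 -> c
  T1 -> b
  T2 -> d
  T3 -> a
  X4 -> S S
  X5 -> S S

CYK table (by increasing span), restricted to cells inside w[1..2]:
  T[1,1] 'd' = {B,T2}  orig:{B}
  T[2,2] 'c' = {T0}  orig:{}
  T[1,2] 'dc' = {A}

Original NTs in T[1,2] deriving "dc": ["A"]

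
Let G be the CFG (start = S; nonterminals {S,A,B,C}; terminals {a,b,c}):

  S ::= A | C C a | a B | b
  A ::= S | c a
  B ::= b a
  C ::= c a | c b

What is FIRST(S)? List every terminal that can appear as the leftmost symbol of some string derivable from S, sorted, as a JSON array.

FIRST sets, iterate to fixpoint:
iter 1:
  A via A→c a: +{c}
  B via B→b a: +{b}
  C via C→c a: +{c}
  S via S→A: +{c}
  S via S→a B: +{a}
  S via S→b: +{b}
  S: {a,b,c}  A: {c}  B: {b}  C: {c}
iter 2:
  A via A→S: +{a,b}
  S: {a,b,c}  A: {a,b,c}  B: {b}  C: {c}
iter 3: (stable)
  S: {a,b,c}  A: {a,b,c}  B: {b}  C: {c}

FIRST(S) = ["a", "b", "c"]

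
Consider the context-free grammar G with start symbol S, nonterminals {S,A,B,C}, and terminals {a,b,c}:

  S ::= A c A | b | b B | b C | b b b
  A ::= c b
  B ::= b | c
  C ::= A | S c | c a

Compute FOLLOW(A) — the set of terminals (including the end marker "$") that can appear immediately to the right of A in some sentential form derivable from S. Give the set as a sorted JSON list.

FIRST sets, iterate to fixpoint:
pass 1:
  A via A→c b: +{c}
  B via B→b: +{b}
  B via B→c: +{c}
  C via C→A: +{c}
  S via S→A c A: +{c}
  S via S→b: +{b}
  S: {b,c}  A: {c}  B: {b,c}  C: {c}
pass 2:
  C via C→S c: +{b}
  S: {b,c}  A: {c}  B: {b,c}  C: {b,c}
pass 3: — fixpoint
  S: {b,c}  A: {c}  B: {b,c}  C: {b,c}

FOLLOW sets:
FOLLOW(S) := {$}
iter 1:
  C→S c: FOLLOW(S) ⊇ FIRST(c) = {c}; new: +{c}
  S→A c A: FOLLOW(A) ⊇ FIRST(c) = {c}; new: +{c}
  S→A c A: FOLLOW(A) ⊇ FOLLOW(S) ⊇ {$,c}; new: +{$}
  S→b B: FOLLOW(B) ⊇ FOLLOW(S) ⊇ {$,c}; new: +{$,c}
  S→b C: FOLLOW(C) ⊇ FOLLOW(S) ⊇ {$,c}; new: +{$,c}
  S: {$,c}  A: {$,c}  B: {$,c}  C: {$,c}
iter 2: done
  S: {$,c}  A: {$,c}  B: {$,c}  C: {$,c}

FOLLOW(A) = ["$", "c"]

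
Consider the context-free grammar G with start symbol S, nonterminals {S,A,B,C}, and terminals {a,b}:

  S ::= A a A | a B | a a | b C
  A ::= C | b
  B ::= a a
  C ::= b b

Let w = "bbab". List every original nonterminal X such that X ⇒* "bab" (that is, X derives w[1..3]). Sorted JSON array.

Convert to CNF:
  S -> A X2 | T0 C | T1 B | T1 T1
  A -> T0 T0 | b
  B -> T1 T1
  C -> T0 T0
  T0 -> b
  T1 -> a
  X2 -> T1 A

CYK table (by increasing span), restricted to cells inside w[1..3]:
  T[1,1] 'b' = {A,T0}  orig:{A}
  T[2,2] 'a' = {T1}  orig:{}
  T[3,3] 'b' = {A,T0}  orig:{A}
  T[1,2] 'ba' = ∅
  T[2,3] 'ab' = {X2}  orig:{}
  T[1,3] 'bab' = {S}

Original NTs in T[1,3] deriving "bab": ["S"]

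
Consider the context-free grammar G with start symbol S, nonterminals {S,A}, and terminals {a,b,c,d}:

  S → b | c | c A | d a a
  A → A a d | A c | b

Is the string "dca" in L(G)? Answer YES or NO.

Convert to CNF:
  S -> T1 X4 | T2 A | b | c
  A -> A T2 | A X3 | b
  T0 -> a
  T1 -> d
  T2 -> c
  X3 -> T0 T1
  X4 -> T0 T0

CYK table (by increasing span):
  T[0,0] 'd' = {T1}  orig:{}
  T[1,1] 'c' = {S,T2}  orig:{S}
  T[2,2] 'a' = {T0}  orig:{}
  T[0,1] 'dc' = ∅
  T[1,2] 'ca' = ∅
  T[0,2] 'dca' = ∅

S ∉ T[0,2] ⇒ NO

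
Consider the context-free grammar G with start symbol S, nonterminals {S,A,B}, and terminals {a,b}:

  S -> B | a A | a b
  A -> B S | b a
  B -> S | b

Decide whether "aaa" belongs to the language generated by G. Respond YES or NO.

CNF form of G:
  S -> T1 A | T1 T0 | b
  A -> B S | T0 T1
  B -> T1 A | T1 T0 | b
  T0 -> b
  T1 -> a

CYK table (by increasing span):
  [0..0]={T1}  "a"  orig:{}
  [1..1]={T1}  "a"  orig:{}
  [2..2]={T1}  "a"  orig:{}
  [0..1]=∅  "aa"
  [1..2]=∅  "aa"
  [0..2]=∅  "aaa"

S ∉ T[0,2] ⇒ NO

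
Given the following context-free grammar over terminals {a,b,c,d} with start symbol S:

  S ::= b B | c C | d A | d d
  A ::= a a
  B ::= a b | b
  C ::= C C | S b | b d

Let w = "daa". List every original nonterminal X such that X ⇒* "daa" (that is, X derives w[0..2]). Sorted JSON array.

Convert to CNF:
  S -> T1 B | T2 A | T2 T2 | T3 C
  A -> T0 T0
  B -> T0 T1 | b
  C -> C C | S T1 | T1 T2
  T0 -> a
  T1 -> b
  T2 -> d
  T3 -> c

CYK fill (cells [i..j] with 0 ≤ i ≤ j ≤ 2 only):
  T[0,0] 'd' = {T2}  orig:{}
  T[1,1] 'a' = {T0}  orig:{}
  T[2,2] 'a' = {T0}  orig:{}
  T[0,1] 'da' = ∅
  T[1,2] 'aa' = {A}
  T[0,2] 'daa' = {S}

Original NTs in T[0,2] deriving "daa": ["S"]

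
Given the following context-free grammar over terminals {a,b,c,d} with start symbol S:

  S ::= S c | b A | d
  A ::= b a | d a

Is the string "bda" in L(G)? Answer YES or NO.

Convert to CNF:
  S -> S T3 | T0 A | d
  A -> T0 T1 | T2 T1
  T0 -> b
  T1 -> a
  T2 -> d
  T3 -> c

Fill CYK table bottom-up:
  cell(0,0) b: {T0}  orig:{}
  cell(1,1) d: {S,T2}  orig:{S}
  cell(2,2) a: {T1}  orig:{}
  cell(0,1) bd: ∅
  cell(1,2) da: {A}
  cell(0,2) bda: {S}

S ∈ T[0,2] ⇒ YES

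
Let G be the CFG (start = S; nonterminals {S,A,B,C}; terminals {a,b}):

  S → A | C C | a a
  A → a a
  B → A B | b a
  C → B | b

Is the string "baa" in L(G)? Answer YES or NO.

CNF form of G:
  S -> C C | T0 T0
  A -> T0 T0
  B -> A B | T1 T0
  C -> A B | T1 T0 | b
  T0 -> a
  T1 -> b

CYK fill:
  cell(0,0) b: {C,T1}  orig:{C}
  cell(1,1) a: {T0}  orig:{}
  cell(2,2) a: {T0}  orig:{}
  cell(0,1) ba: {B,C}
  cell(1,2) aa: {A,S}
  cell(0,2) baa: ∅

S ∉ T[0,2] ⇒ NO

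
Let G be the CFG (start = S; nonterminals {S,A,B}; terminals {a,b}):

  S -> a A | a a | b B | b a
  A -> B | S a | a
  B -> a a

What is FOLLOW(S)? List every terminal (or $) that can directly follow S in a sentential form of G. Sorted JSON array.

FIRST sets, iterate to fixpoint:
[1]
  A via A→a: +{a}
  B via B→a a: +{a}
  S via S→a A: +{a}
  S via S→b B: +{b}
  S: {a,b}  A: {a}  B: {a}
[2]
  A via A→S a: +{b}
  S: {a,b}  A: {a,b}  B: {a}
[3] (no change)
  S: {a,b}  A: {a,b}  B: {a}

FOLLOW iteration:
initialize: $ ∈ FOLLOW(S)
iter 1:
  A→S a: FOLLOW(S) ⊇ FIRST(a) = {a}; new: +{a}
  S→a A: FOLLOW(A) ⊇ FOLLOW(S) ⊇ {$,a}; new: +{$,a}
  S→b B: FOLLOW(B) ⊇ FOLLOW(S) ⊇ {$,a}; new: +{$,a}
  FOLLOW(S)={$,a}  FOLLOW(A)={$,a}  FOLLOW(B)={$,a}
iter 2: — fixpoint
  FOLLOW(S)={$,a}  FOLLOW(A)={$,a}  FOLLOW(B)={$,a}

FOLLOW(S) = ["$", "a"]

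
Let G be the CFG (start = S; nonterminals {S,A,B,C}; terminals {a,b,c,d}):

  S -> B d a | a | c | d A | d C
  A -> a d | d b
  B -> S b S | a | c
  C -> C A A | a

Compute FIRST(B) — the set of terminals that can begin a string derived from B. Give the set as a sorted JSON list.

Compute FIRST by fixpoint:
iter 1:
  A via A→a d: +{a}
  A via A→d b: +{d}
  B via B→a: +{a}
  B via B→c: +{c}
  C via C→a: +{a}
  S via S→B d a: +{a,c}
  S via S→d A: +{d}
  FIRST(S)={a,c,d}  FIRST(A)={a,d}  FIRST(B)={a,c}  FIRST(C)={a}
iter 2:
  B via B→S b S: +{d}
  FIRST(S)={a,c,d}  FIRST(A)={a,d}  FIRST(B)={a,c,d}  FIRST(C)={a}
iter 3: — fixpoint
  FIRST(S)={a,c,d}  FIRST(A)={a,d}  FIRST(B)={a,c,d}  FIRST(C)={a}

FIRST(B) = ["a", "c", "d"]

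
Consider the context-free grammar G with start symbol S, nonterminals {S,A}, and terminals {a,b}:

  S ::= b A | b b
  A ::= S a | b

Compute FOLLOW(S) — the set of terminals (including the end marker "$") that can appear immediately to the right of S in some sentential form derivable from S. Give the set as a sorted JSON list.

FIRST sets, iterate to fixpoint:
iter 1:
  A via A→b: +{b}
  S via S→b A: +{b}
  FIRST(S)={b}  FIRST(A)={b}
iter 2: done
  FIRST(S)={b}  FIRST(A)={b}

FOLLOW sets:
FOLLOW(S) := {$}
iter 1:
  A→S a: FOLLOW(S) ⊇ FIRST(a) = {a}; new: +{a}
  S→b A: FOLLOW(A) ⊇ FOLLOW(S) ⊇ {$,a}; new: +{$,a}
  FOLLOW[S]={$,a}  FOLLOW[A]={$,a}
iter 2: done
  FOLLOW[S]={$,a}  FOLLOW[A]={$,a}

FOLLOW(S) = ["$", "a"]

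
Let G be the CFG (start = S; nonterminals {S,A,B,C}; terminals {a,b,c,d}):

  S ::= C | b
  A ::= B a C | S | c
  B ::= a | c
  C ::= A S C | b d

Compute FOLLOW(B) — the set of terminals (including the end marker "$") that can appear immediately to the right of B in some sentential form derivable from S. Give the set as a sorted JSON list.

Compute FIRST by fixpoint:
pass 1:
  A via A→c: +{c}
  B via B→a: +{a}
  B via B→c: +{c}
  C via C→A S C: +{c}
  C via C→b d: +{b}
  S via S→C: +{b,c}
  FIRST(S)={b,c}  FIRST(A)={c}  FIRST(B)={a,c}  FIRST(C)={b,c}
pass 2:
  A via A→B a C: +{a}
  A via A→S: +{b}
  C via C→A S C: +{a}
  S via S→C: +{a}
  FIRST(S)={a,b,c}  FIRST(A)={a,b,c}  FIRST(B)={a,c}  FIRST(C)={a,b,c}
pass 3: (no change)
  FIRST(S)={a,b,c}  FIRST(A)={a,b,c}  FIRST(B)={a,c}  FIRST(C)={a,b,c}

Compute FOLLOW by fixpoint:
seed FOLLOW(S) with $
[1]
  A→B a C: FOLLOW(B) ⊇ FIRST(a) = {a}; new: +{a}
  C→A S C: FOLLOW(A) ⊇ FIRST(S) = {a,b,c}; new: +{a,b,c}
  C→A S C: FOLLOW(S) ⊇ FIRST(C) = {a,b,c}; new: +{a,b,c}
  S→C: FOLLOW(C) ⊇ FOLLOW(S) ⊇ {$,a,b,c}; new: +{$,a,b,c}
  FOLLOW[S]={$,a,b,c}  FOLLOW[A]={a,b,c}  FOLLOW[B]={a}  FOLLOW[C]={$,a,b,c}
[2] (stable)
  FOLLOW[S]={$,a,b,c}  FOLLOW[A]={a,b,c}  FOLLOW[B]={a}  FOLLOW[C]={$,a,b,c}

FOLLOW(B) = ["a"]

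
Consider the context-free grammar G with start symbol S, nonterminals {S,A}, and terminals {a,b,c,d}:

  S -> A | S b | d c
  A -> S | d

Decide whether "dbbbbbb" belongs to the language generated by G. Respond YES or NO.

CNF form of G:
  S -> S T0 | T1 T2 | d
  A -> S T0 | T1 T2 | d
  T0 -> b
  T1 -> d
  T2 -> c

CYK fill:
  T[0,0] 'd' = {A,S,T1}  orig:{A,S}
  T[1,1] 'b' = {T0}  orig:{}
  T[2,2] 'b' = {T0}  orig:{}
  T[3,3] 'b' = {T0}  orig:{}
  T[4,4] 'b' = {T0}  orig:{}
  T[5,5] 'b' = {T0}  orig:{}
  T[6,6] 'b' = {T0}  orig:{}
  T[0,1] 'db' = {A,S}
  T[1,2] 'bb' = ∅
  T[2,3] 'bb' = ∅
  T[3,4] 'bb' = ∅
  T[4,5] 'bb' = ∅
  T[5,6] 'bb' = ∅
  T[0,2] 'dbb' = {A,S}
  T[1,3] 'bbb' = ∅
  T[2,4] 'bbb' = ∅
  T[3,5] 'bbb' = ∅
  T[4,6] 'bbb' = ∅
  T[0,3] 'dbbb' = {A,S}
  T[1,4] 'bbbb' = ∅
  T[2,5] 'bbbb' = ∅
  T[3,6] 'bbbb' = ∅
  T[0,4] 'dbbbb' = {A,S}
  T[1,5] 'bbbbb' = ∅
  T[2,6] 'bbbbb' = ∅
  T[0,5] 'dbbbbb' = {A,S}
  T[1,6] 'bbbbbb' = ∅
  T[0,6] 'dbbbbbb' = {A,S}

S ∈ T[0,6] ⇒ YES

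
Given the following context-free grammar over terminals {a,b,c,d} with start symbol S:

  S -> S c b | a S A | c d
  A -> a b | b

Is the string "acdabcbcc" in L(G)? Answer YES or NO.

Convert to CNF:
  S -> S X4 | T0 X5 | T2 T3
  A -> T0 T1 | b
  T0 -> a
  T1 -> b
  T2 -> c
  T3 -> d
  X4 -> T2 T1
  X5 -> S A

CYK table (by increasing span):
  T[0,0] 'a' = {T0}  orig:{}
  T[1,1] 'c' = {T2}  orig:{}
  T[2,2] 'd' = {T3}  orig:{}
  T[3,3] 'a' = {T0}  orig:{}
  T[4,4] 'b' = {A,T1}  orig:{A}
  T[5,5] 'c' = {T2}  orig:{}
  T[6,6] 'b' = {A,T1}  orig:{A}
  T[7,7] 'c' = {T2}  orig:{}
  T[8,8] 'c' = {T2}  orig:{}
  T[0,1] 'ac' = ∅
  T[1,2] 'cd' = {S}
  T[2,3] 'da' = ∅
  T[3,4] 'ab' = {A}
  T[4,5] 'bc' = ∅
  T[5,6] 'cb' = {X4}  orig:{}
  T[6,7] 'bc' = ∅
  T[7,8] 'cc' = ∅
  T[0,2] 'acd' = ∅
  T[1,3] 'cda' = ∅
  T[2,4] 'dab' = ∅
  T[3,5] 'abc' = ∅
  T[4,6] 'bcb' = ∅
  T[5,7] 'cbc' = ∅
  T[6,8] 'bcc' = ∅
  T[0,3] 'acda' = ∅
  T[1,4] 'cdab' = {X5}  orig:{}
  T[2,5] 'dabc' = ∅
  T[3,6] 'abcb' = ∅
  T[4,7] 'bcbc' = ∅
  T[5,8] 'cbcc' = ∅
  T[0,4] 'acdab' = {S}
  T[1,5] 'cdabc' = ∅
  T[2,6] 'dabcb' = ∅
  T[3,7] 'abcbc' = ∅
  T[4,8] 'bcbcc' = ∅
  T[0,5] 'acdabc' = ∅
  T[1,6] 'cdabcb' = ∅
  T[2,7] 'dabcbc' = ∅
  T[3,8] 'abcbcc' = ∅
  T[0,6] 'acdabcb' = {S}
  T[1,7] 'cdabcbc' = ∅
  T[2,8] 'dabcbcc' = ∅
  T[0,7] 'acdabcbc' = ∅
  T[1,8] 'cdabcbcc' = ∅
  T[0,8] 'acdabcbcc' = ∅

S ∉ T[0,8] ⇒ NO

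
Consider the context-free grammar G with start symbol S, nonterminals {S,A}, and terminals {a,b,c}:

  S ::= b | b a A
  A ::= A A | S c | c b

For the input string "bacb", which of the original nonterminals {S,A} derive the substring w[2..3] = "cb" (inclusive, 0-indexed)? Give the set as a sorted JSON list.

Convert to CNF:
  S -> T1 X3 | b
  A -> A A | S T0 | T0 T1
  T0 -> c
  T1 -> b
  T2 -> a
  X3 -> T2 A

CYK fill (cells [i..j] with 2 ≤ i ≤ j ≤ 3 only):
  [2..2]={T0}  "c"  orig:{}
  [3..3]={S,T1}  "b"  orig:{S}
  [2..3]={A}  "cb"

Original NTs in T[2,3] deriving "cb": ["A"]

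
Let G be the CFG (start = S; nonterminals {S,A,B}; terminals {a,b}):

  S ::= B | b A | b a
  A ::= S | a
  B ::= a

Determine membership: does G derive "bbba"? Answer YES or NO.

CNF form of G:
  S -> T0 A | T0 T1 | a
  A -> T0 A | T0 T1 | a
  B -> a
  T0 -> b
  T1 -> a

CYK fill:
  cell(0,0) b: {T0}  orig:{}
  cell(1,1) b: {T0}  orig:{}
  cell(2,2) b: {T0}  orig:{}
  cell(3,3) a: {A,B,S,T1}  orig:{A,B,S}
  cell(0,1) bb: ∅
  cell(1,2) bb: ∅
  cell(2,3) ba: {A,S}
  cell(0,2) bbb: ∅
  cell(1,3) bba: {A,S}
  cell(0,3) bbba: {A,S}

S ∈ T[0,3] ⇒ YES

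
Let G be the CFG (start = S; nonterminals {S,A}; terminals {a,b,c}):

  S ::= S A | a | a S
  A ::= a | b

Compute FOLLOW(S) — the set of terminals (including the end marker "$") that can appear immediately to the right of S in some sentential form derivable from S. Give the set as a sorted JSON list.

FIRST sets, iterate to fixpoint:
iter 1:
  A via A→a: +{a}
  A via A→b: +{b}
  S via S→a: +{a}
  S: {a}  A: {a,b}
iter 2: — fixpoint
  S: {a}  A: {a,b}

FOLLOW sets:
FOLLOW(S) := {$}
round 1:
  S→S A: FOLLOW(S) ⊇ FIRST(A) = {a,b}; new: +{a,b}
  S→S A: FOLLOW(A) ⊇ FOLLOW(S) ⊇ {$,a,b}; new: +{$,a,b}
  FOLLOW(S)={$,a,b}  FOLLOW(A)={$,a,b}
round 2: (no change)
  FOLLOW(S)={$,a,b}  FOLLOW(A)={$,a,b}

FOLLOW(S) = ["$", "a", "b"]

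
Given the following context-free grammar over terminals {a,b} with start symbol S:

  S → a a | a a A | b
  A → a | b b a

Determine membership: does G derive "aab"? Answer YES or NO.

CNF form of G:
  S -> T1 T1 | T1 X3 | b
  A -> T0 X2 | a
  T0 -> b
  T1 -> a
  X2 -> T0 T1
  X3 -> T1 A

CYK fill:
  [0..0]={A,T1}  "a"  orig:{A}
  [1..1]={A,T1}  "a"  orig:{A}
  [2..2]={S,T0}  "b"  orig:{S}
  [0..1]={S,X3}  "aa"  orig:{S}
  [1..2]=∅  "ab"
  [0..2]=∅  "aab"

S ∉ T[0,2] ⇒ NO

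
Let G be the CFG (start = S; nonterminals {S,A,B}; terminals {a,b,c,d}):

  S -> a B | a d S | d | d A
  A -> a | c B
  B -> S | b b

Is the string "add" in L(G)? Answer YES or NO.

Convert to CNF:
  S -> T1 B | T1 X5 | T2 A | d
  A -> T0 B | a
  B -> T1 B | T1 X4 | T2 A | T3 T3 | d
  T0 -> c
  T1 -> a
  T2 -> d
  T3 -> b
  X4 -> T2 S
  X5 -> T2 S

CYK fill:
  T[0,0] 'a' = {A,T1}  orig:{A}
  T[1,1] 'd' = {B,S,T2}  orig:{B,S}
  T[2,2] 'd' = {B,S,T2}  orig:{B,S}
  T[0,1] 'ad' = {B,S}
  T[1,2] 'dd' = {X4,X5}  orig:{}
  T[0,2] 'add' = {B,S}

S ∈ T[0,2] ⇒ YES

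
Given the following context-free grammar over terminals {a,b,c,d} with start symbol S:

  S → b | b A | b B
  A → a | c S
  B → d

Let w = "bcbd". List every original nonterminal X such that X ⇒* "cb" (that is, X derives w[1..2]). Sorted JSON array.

CNF form of G:
  S -> T1 A | T1 B | b
  A -> T0 S | a
  B -> d
  T0 -> c
  T1 -> b

Fill CYK table bottom-up (cells [i..j] with 1 ≤ i ≤ j ≤ 2 only):
  T[1,1] 'c' = {T0}  orig:{}
  T[2,2] 'b' = {S,T1}  orig:{S}
  T[1,2] 'cb' = {A}

Original NTs in T[1,2] deriving "cb": ["A"]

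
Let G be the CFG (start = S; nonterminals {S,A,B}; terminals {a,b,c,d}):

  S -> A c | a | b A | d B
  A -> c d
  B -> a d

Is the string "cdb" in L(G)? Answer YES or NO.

CNF form of G:
  S -> A T0 | T1 B | T3 A | a
  A -> T0 T1
  B -> T2 T1
  T0 -> c
  T1 -> d
  T2 -> a
  T3 -> b

CYK table (by increasing span):
  T[0,0] 'c' = {T0}  orig:{}
  T[1,1] 'd' = {T1}  orig:{}
  T[2,2] 'b' = {T3}  orig:{}
  T[0,1] 'cd' = {A}
  T[1,2] 'db' = ∅
  T[0,2] 'cdb' = ∅

S ∉ T[0,2] ⇒ NO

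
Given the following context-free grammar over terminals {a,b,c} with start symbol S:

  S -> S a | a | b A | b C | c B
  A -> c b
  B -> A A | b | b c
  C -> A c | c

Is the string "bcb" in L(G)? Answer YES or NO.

Convert to CNF:
  S -> S T2 | T0 B | T1 A | T1 C | a
  A -> T0 T1
  B -> A A | T1 T0 | b
  C -> A T0 | c
  T0 -> c
  T1 -> b
  T2 -> a

CYK table (by increasing span):
  T[0,0] 'b' = {B,T1}  orig:{B}
  T[1,1] 'c' = {C,T0}  orig:{C}
  T[2,2] 'b' = {B,T1}  orig:{B}
  T[0,1] 'bc' = {B,S}
  T[1,2] 'cb' = {A,S}
  T[0,2] 'bcb' = {S}

S ∈ T[0,2] ⇒ YES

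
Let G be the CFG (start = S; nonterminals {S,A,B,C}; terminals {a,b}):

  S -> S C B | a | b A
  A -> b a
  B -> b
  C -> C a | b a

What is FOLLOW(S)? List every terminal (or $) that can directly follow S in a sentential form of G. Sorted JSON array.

FIRST sets, iterate to fixpoint:
iter 1:
  A via A→b a: +{b}
  B via B→b: +{b}
  C via C→b a: +{b}
  S via S→a: +{a}
  S via S→b A: +{b}
  FIRST[S]={a,b}  FIRST[A]={b}  FIRST[B]={b}  FIRST[C]={b}
iter 2: — fixpoint
  FIRST[S]={a,b}  FIRST[A]={b}  FIRST[B]={b}  FIRST[C]={b}

FOLLOW sets:
initialize: $ ∈ FOLLOW(S)
pass 1:
  C→C a: FOLLOW(C) ⊇ FIRST(a) = {a}; new: +{a}
  S→S C B: FOLLOW(S) ⊇ FIRST(C) = {b}; new: +{b}
  S→S C B: FOLLOW(C) ⊇ FIRST(B) = {b}; new: +{b}
  S→S C B: FOLLOW(B) ⊇ FOLLOW(S) ⊇ {$,b}; new: +{$,b}
  S→b A: FOLLOW(A) ⊇ FOLLOW(S) ⊇ {$,b}; new: +{$,b}
  FOLLOW(S)={$,b}  FOLLOW(A)={$,b}  FOLLOW(B)={$,b}  FOLLOW(C)={a,b}
pass 2: (no change)
  FOLLOW(S)={$,b}  FOLLOW(A)={$,b}  FOLLOW(B)={$,b}  FOLLOW(C)={a,b}

FOLLOW(S) = ["$", "b"]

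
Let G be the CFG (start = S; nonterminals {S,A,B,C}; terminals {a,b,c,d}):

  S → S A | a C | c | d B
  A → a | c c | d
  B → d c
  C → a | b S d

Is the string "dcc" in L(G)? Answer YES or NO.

Convert to CNF:
  S -> S A | T1 B | T3 C | c
  A -> T0 T0 | a | d
  B -> T1 T0
  C -> T2 X4 | a
  T0 -> c
  T1 -> d
  T2 -> b
  T3 -> a
  X4 -> S T1

CYK fill:
  cell(0,0) d: {A,T1}  orig:{A}
  cell(1,1) c: {S,T0}  orig:{S}
  cell(2,2) c: {S,T0}  orig:{S}
  cell(0,1) dc: {B}
  cell(1,2) cc: {A}
  cell(0,2) dcc: ∅

S ∉ T[0,2] ⇒ NO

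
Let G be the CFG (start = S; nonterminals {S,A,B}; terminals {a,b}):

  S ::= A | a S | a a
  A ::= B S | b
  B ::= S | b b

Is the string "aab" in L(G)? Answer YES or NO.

Convert to CNF:
  S -> B S | T0 S | T0 T0 | b
  A -> B S | b
  B -> B S | T0 S | T0 T0 | T1 T1 | b
  T0 -> a
  T1 -> b

CYK table (by increasing span):
  T[0,0] 'a' = {T0}  orig:{}
  T[1,1] 'a' = {T0}  orig:{}
  T[2,2] 'b' = {A,B,S,T1}  orig:{A,B,S}
  T[0,1] 'aa' = {B,S}
  T[1,2] 'ab' = {B,S}
  T[0,2] 'aab' = {A,B,S}

S ∈ T[0,2] ⇒ YES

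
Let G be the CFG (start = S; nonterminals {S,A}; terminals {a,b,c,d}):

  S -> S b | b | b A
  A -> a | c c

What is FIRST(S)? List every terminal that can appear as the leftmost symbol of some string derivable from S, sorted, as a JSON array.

FIRST sets, iterate to fixpoint:
round 1:
  A via A→a: +{a}
  A via A→c c: +{c}
  S via S→b: +{b}
  FIRST(S)={b}  FIRST(A)={a,c}
round 2: (no change)
  FIRST(S)={b}  FIRST(A)={a,c}

FIRST(S) = ["b"]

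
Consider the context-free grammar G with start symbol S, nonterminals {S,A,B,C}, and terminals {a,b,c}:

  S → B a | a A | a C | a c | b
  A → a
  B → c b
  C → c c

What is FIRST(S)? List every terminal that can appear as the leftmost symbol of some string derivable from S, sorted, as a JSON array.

FIRST sets, iterate to fixpoint:
iter 1:
  A via A→a: +{a}
  B via B→c b: +{c}
  C via C→c c: +{c}
  S via S→B a: +{c}
  S via S→a A: +{a}
  S via S→b: +{b}
  S: {a,b,c}  A: {a}  B: {c}  C: {c}
iter 2: — fixpoint
  S: {a,b,c}  A: {a}  B: {c}  C: {c}

FIRST(S) = ["a", "b", "c"]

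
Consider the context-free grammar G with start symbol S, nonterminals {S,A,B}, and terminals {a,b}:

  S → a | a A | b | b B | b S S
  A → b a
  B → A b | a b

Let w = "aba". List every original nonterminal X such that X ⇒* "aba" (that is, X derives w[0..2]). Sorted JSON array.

CNF form of G:
  S -> T0 B | T0 X2 | T1 A | a | b
  A -> T0 T1
  B -> A T0 | T1 T0
  T0 -> b
  T1 -> a
  X2 -> S S

CYK table (by increasing span), restricted to cells inside w[0..2]:
  cell(0,0) a: {S,T1}  orig:{S}
  cell(1,1) b: {S,T0}  orig:{S}
  cell(2,2) a: {S,T1}  orig:{S}
  cell(0,1) ab: {B,X2}  orig:{B}
  cell(1,2) ba: {A,X2}  orig:{A}
  cell(0,2) aba: {S}

Original NTs in T[0,2] deriving "aba": ["S"]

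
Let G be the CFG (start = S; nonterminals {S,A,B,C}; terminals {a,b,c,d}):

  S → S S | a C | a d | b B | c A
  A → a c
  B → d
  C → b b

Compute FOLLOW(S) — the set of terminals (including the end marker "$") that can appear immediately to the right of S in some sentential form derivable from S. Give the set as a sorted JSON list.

FIRST sets, iterate to fixpoint:
iter 1:
  A via A→a c: +{a}
  B via B→d: +{d}
  C via C→b b: +{b}
  S via S→a C: +{a}
  S via S→b B: +{b}
  S via S→c A: +{c}
  S: {a,b,c}  A: {a}  B: {d}  C: {b}
iter 2: done
  S: {a,b,c}  A: {a}  B: {d}  C: {b}

FOLLOW sets:
FOLLOW(S) := {$}
pass 1:
  S→S S: FOLLOW(S) ⊇ FIRST(S) = {a,b,c}; new: +{a,b,c}
  S→a C: FOLLOW(C) ⊇ FOLLOW(S) ⊇ {$,a,b,c}; new: +{$,a,b,c}
  S→b B: FOLLOW(B) ⊇ FOLLOW(S) ⊇ {$,a,b,c}; new: +{$,a,b,c}
  S→c A: FOLLOW(A) ⊇ FOLLOW(S) ⊇ {$,a,b,c}; new: +{$,a,b,c}
  FOLLOW[S]={$,a,b,c}  FOLLOW[A]={$,a,b,c}  FOLLOW[B]={$,a,b,c}  FOLLOW[C]={$,a,b,c}
pass 2: — fixpoint
  FOLLOW[S]={$,a,b,c}  FOLLOW[A]={$,a,b,c}  FOLLOW[B]={$,a,b,c}  FOLLOW[C]={$,a,b,c}

FOLLOW(S) = ["$", "a", "b", "c"]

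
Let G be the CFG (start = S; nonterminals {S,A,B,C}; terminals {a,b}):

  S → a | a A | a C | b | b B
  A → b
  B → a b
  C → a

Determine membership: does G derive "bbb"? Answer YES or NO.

Convert to CNF:
  S -> T0 A | T0 C | T1 B | a | b
  A -> b
  B -> T0 T1
  C -> a
  T0 -> a
  T1 -> b

CYK table (by increasing span):
  cell(0,0) b: {A,S,T1}  orig:{A,S}
  cell(1,1) b: {A,S,T1}  orig:{A,S}
  cell(2,2) b: {A,S,T1}  orig:{A,S}
  cell(0,1) bb: ∅
  cell(1,2) bb: ∅
  cell(0,2) bbb: ∅

S ∉ T[0,2] ⇒ NO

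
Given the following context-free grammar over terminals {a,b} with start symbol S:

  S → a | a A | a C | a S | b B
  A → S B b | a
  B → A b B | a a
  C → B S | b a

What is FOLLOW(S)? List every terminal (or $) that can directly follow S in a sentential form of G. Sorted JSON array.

FIRST iteration:
iter 1:
  A via A→a: +{a}
  B via B→A b B: +{a}
  C via C→B S: +{a}
  C via C→b a: +{b}
  S via S→a: +{a}
  S via S→b B: +{b}
  FIRST[S]={a,b}  FIRST[A]={a}  FIRST[B]={a}  FIRST[C]={a,b}
iter 2:
  A via A→S B b: +{b}
  B via B→A b B: +{b}
  FIRST[S]={a,b}  FIRST[A]={a,b}  FIRST[B]={a,b}  FIRST[C]={a,b}
iter 3: done
  FIRST[S]={a,b}  FIRST[A]={a,b}  FIRST[B]={a,b}  FIRST[C]={a,b}

Compute FOLLOW by fixpoint:
initialize: $ ∈ FOLLOW(S)
pass 1:
  A→S B b: FOLLOW(S) ⊇ FIRST(B) = {a,b}; new: +{a,b}
  A→S B b: FOLLOW(B) ⊇ FIRST(b) = {b}; new: +{b}
  B→A b B: FOLLOW(A) ⊇ FIRST(b) = {b}; new: +{b}
  C→B S: FOLLOW(B) ⊇ FIRST(S) = {a,b}; new: +{a}
  S→a A: FOLLOW(A) ⊇ FOLLOW(S) ⊇ {$,a,b}; new: +{$,a}
  S→a C: FOLLOW(C) ⊇ FOLLOW(S) ⊇ {$,a,b}; new: +{$,a,b}
  S→b B: FOLLOW(B) ⊇ FOLLOW(S) ⊇ {$,a,b}; new: +{$}
  S: {$,a,b}  A: {$,a,b}  B: {$,a,b}  C: {$,a,b}
pass 2: done
  S: {$,a,b}  A: {$,a,b}  B: {$,a,b}  C: {$,a,b}

FOLLOW(S) = ["$", "a", "b"]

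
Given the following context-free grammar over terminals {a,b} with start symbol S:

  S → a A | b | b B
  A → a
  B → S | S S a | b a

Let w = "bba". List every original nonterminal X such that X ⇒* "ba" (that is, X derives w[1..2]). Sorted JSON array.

Convert to CNF:
  S -> T0 A | T1 B | b
  A -> a
  B -> S X2 | T0 A | T1 B | T1 T0 | b
  T0 -> a
  T1 -> b
  X2 -> S T0

CYK table (by increasing span), restricted to cells inside w[1..2]:
  [1..1]={B,S,T1}  "b"  orig:{B,S}
  [2..2]={A,T0}  "a"  orig:{A}
  [1..2]={B,X2}  "ba"  orig:{B}

Original NTs in T[1,2] deriving "ba": ["B"]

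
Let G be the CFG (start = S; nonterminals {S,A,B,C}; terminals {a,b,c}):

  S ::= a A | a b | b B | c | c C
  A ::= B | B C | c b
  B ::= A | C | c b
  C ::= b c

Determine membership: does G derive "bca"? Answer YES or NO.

Convert to CNF:
  S -> T0 B | T1 C | T2 A | T2 T0 | c
  A -> B C | T0 T1 | T1 T0
  B -> B C | T0 T1 | T1 T0
  C -> T0 T1
  T0 -> b
  T1 -> c
  T2 -> a

CYK fill:
  cell(0,0) b: {T0}  orig:{}
  cell(1,1) c: {S,T1}  orig:{S}
  cell(2,2) a: {T2}  orig:{}
  cell(0,1) bc: {A,B,C}
  cell(1,2) ca: ∅
  cell(0,2) bca: ∅

S ∉ T[0,2] ⇒ NO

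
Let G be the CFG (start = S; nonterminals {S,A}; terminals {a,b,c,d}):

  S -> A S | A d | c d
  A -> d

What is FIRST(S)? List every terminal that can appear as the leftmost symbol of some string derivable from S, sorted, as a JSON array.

Compute FIRST by fixpoint:
pass 1:
  A via A→d: +{d}
  S via S→A S: +{d}
  S via S→c d: +{c}
  FIRST(S)={c,d}  FIRST(A)={d}
pass 2: done
  FIRST(S)={c,d}  FIRST(A)={d}

FIRST(S) = ["c", "d"]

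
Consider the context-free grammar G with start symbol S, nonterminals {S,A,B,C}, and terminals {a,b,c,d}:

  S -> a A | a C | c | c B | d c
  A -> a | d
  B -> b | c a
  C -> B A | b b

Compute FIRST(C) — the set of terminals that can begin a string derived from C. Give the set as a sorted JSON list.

FIRST iteration:
pass 1:
  A via A→a: +{a}
  A via A→d: +{d}
  B via B→b: +{b}
  B via B→c a: +{c}
  C via C→B A: +{b,c}
  S via S→a A: +{a}
  S via S→c: +{c}
  S via S→d c: +{d}
  S: {a,c,d}  A: {a,d}  B: {b,c}  C: {b,c}
pass 2: — fixpoint
  S: {a,c,d}  A: {a,d}  B: {b,c}  C: {b,c}

FIRST(C) = ["b", "c"]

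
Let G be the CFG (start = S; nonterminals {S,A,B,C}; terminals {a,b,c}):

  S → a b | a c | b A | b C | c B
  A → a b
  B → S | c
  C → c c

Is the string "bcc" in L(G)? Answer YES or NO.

Convert to CNF:
  S -> T0 T1 | T0 T2 | T1 A | T1 C | T2 B
  A -> T0 T1
  B -> T0 T1 | T0 T2 | T1 A | T1 C | T2 B | c
  C -> T2 T2
  T0 -> a
  T1 -> b
  T2 -> c

CYK fill:
  T[0,0] 'b' = {T1}  orig:{}
  T[1,1] 'c' = {B,T2}  orig:{B}
  T[2,2] 'c' = {B,T2}  orig:{B}
  T[0,1] 'bc' = ∅
  T[1,2] 'cc' = {B,C,S}
  T[0,2] 'bcc' = {B,S}

S ∈ T[0,2] ⇒ YES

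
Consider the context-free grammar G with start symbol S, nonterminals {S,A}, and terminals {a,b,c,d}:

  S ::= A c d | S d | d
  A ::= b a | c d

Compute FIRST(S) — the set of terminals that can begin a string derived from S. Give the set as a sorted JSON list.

FIRST sets, iterate to fixpoint:
[1]
  A via A→b a: +{b}
  A via A→c d: +{c}
  S via S→A c d: +{b,c}
  S via S→d: +{d}
  S: {b,c,d}  A: {b,c}
[2] (stable)
  S: {b,c,d}  A: {b,c}

FIRST(S) = ["b", "c", "d"]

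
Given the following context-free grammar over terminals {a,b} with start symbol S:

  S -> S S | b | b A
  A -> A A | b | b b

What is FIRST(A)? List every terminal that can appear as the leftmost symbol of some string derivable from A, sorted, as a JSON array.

FIRST sets, iterate to fixpoint:
pass 1:
  A via A→b: +{b}
  S via S→b: +{b}
  FIRST[S]={b}  FIRST[A]={b}
pass 2: — fixpoint
  FIRST[S]={b}  FIRST[A]={b}

FIRST(A) = ["b"]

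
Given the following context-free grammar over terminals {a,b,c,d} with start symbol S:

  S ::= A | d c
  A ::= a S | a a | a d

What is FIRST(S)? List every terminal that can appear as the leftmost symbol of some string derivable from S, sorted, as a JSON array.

FIRST iteration:
pass 1:
  A via A→a S: +{a}
  S via S→A: +{a}
  S via S→d c: +{d}
  FIRST[S]={a,d}  FIRST[A]={a}
pass 2: done
  FIRST[S]={a,d}  FIRST[A]={a}

FIRST(S) = ["a", "d"]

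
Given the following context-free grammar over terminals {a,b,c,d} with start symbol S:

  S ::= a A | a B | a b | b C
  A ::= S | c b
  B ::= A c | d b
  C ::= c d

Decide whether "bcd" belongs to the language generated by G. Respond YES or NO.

CNF form of G:
  S -> T0 A | T0 B | T0 T1 | T1 C
  A -> T0 A | T0 B | T0 T1 | T1 C | T2 T1
  B -> A T2 | T3 T1
  C -> T2 T3
  T0 -> a
  T1 -> b
  T2 -> c
  T3 -> d

CYK fill:
  cell(0,0) b: {T1}  orig:{}
  cell(1,1) c: {T2}  orig:{}
  cell(2,2) d: {T3}  orig:{}
  cell(0,1) bc: ∅
  cell(1,2) cd: {C}
  cell(0,2) bcd: {A,S}

S ∈ T[0,2] ⇒ YES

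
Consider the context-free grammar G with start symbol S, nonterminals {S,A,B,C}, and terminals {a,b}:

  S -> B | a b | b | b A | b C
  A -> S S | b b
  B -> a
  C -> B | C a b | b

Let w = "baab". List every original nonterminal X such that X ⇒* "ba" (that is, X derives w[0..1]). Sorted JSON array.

Convert to CNF:
  S -> T0 A | T0 C | T1 T0 | a | b
  A -> S S | T0 T0
  B -> a
  C -> C X2 | a | b
  T0 -> b
  T1 -> a
  X2 -> T1 T0

Fill CYK table bottom-up (cells [i..j] with 0 ≤ i ≤ j ≤ 1 only):
  [0..0]={C,S,T0}  "b"  orig:{C,S}
  [1..1]={B,C,S,T1}  "a"  orig:{B,C,S}
  [0..1]={A,S}  "ba"

Original NTs in T[0,1] deriving "ba": ["A", "S"]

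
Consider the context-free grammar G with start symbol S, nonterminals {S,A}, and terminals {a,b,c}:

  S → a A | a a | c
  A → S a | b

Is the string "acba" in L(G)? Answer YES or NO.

Convert to CNF:
  S -> T0 A | T0 T0 | c
  A -> S T0 | b
  T0 -> a

CYK fill:
  T[0,0] 'a' = {T0}  orig:{}
  T[1,1] 'c' = {S}
  T[2,2] 'b' = {A}
  T[3,3] 'a' = {T0}  orig:{}
  T[0,1] 'ac' = ∅
  T[1,2] 'cb' = ∅
  T[2,3] 'ba' = ∅
  T[0,2] 'acb' = ∅
  T[1,3] 'cba' = ∅
  T[0,3] 'acba' = ∅

S ∉ T[0,3] ⇒ NO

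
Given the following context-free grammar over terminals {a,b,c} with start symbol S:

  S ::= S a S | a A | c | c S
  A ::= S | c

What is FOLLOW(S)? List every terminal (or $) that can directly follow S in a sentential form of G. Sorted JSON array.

FIRST sets, iterate to fixpoint:
pass 1:
  A via A→c: +{c}
  S via S→a A: +{a}
  S via S→c: +{c}
  FIRST[S]={a,c}  FIRST[A]={c}
pass 2:
  A via A→S: +{a}
  FIRST[S]={a,c}  FIRST[A]={a,c}
pass 3: done
  FIRST[S]={a,c}  FIRST[A]={a,c}

Compute FOLLOW by fixpoint:
FOLLOW(S) := {$}
pass 1:
  S→S a S: FOLLOW(S) ⊇ FIRST(a) = {a}; new: +{a}
  S→a A: FOLLOW(A) ⊇ FOLLOW(S) ⊇ {$,a}; new: +{$,a}
  FOLLOW(S)={$,a}  FOLLOW(A)={$,a}
pass 2: done
  FOLLOW(S)={$,a}  FOLLOW(A)={$,a}

FOLLOW(S) = ["$", "a"]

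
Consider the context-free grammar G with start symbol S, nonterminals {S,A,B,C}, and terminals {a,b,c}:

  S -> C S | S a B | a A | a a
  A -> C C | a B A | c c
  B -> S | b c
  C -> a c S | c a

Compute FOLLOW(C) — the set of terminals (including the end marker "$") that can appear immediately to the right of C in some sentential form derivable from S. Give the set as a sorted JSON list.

FIRST sets, iterate to fixpoint:
iter 1:
  A via A→a B A: +{a}
  A via A→c c: +{c}
  B via B→b c: +{b}
  C via C→a c S: +{a}
  C via C→c a: +{c}
  S via S→C S: +{a,c}
  FIRST[S]={a,c}  FIRST[A]={a,c}  FIRST[B]={b}  FIRST[C]={a,c}
iter 2:
  B via B→S: +{a,c}
  FIRST[S]={a,c}  FIRST[A]={a,c}  FIRST[B]={a,b,c}  FIRST[C]={a,c}
iter 3: (no change)
  FIRST[S]={a,c}  FIRST[A]={a,c}  FIRST[B]={a,b,c}  FIRST[C]={a,c}

FOLLOW sets:
initialize: $ ∈ FOLLOW(S)
round 1:
  A→C C: FOLLOW(C) ⊇ FIRST(C) = {a,c}; new: +{a,c}
  A→a B A: FOLLOW(B) ⊇ FIRST(A) = {a,c}; new: +{a,c}
  B→S: FOLLOW(S) ⊇ FOLLOW(B) ⊇ {a,c}; new: +{a,c}
  S→S a B: FOLLOW(B) ⊇ FOLLOW(S) ⊇ {$,a,c}; new: +{$}
  S→a A: FOLLOW(A) ⊇ FOLLOW(S) ⊇ {$,a,c}; new: +{$,a,c}
  FOLLOW(S)={$,a,c}  FOLLOW(A)={$,a,c}  FOLLOW(B)={$,a,c}  FOLLOW(C)={a,c}
round 2:
  A→C C: FOLLOW(C) ⊇ FOLLOW(A) ⊇ {$,a,c}; new: +{$}
  FOLLOW(S)={$,a,c}  FOLLOW(A)={$,a,c}  FOLLOW(B)={$,a,c}  FOLLOW(C)={$,a,c}
round 3: (stable)
  FOLLOW(S)={$,a,c}  FOLLOW(A)={$,a,c}  FOLLOW(B)={$,a,c}  FOLLOW(C)={$,a,c}

FOLLOW(C) = ["$", "a", "c"]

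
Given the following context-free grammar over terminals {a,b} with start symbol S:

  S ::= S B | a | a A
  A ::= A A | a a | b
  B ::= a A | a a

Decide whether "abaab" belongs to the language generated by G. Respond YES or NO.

Convert to CNF:
  S -> S B | T0 A | a
  A -> A A | T0 T0 | b
  B -> T0 A | T0 T0
  T0 -> a

Fill CYK table bottom-up:
  T[0,0] 'a' = {S,T0}  orig:{S}
  T[1,1] 'b' = {A}
  T[2,2] 'a' = {S,T0}  orig:{S}
  T[3,3] 'a' = {S,T0}  orig:{S}
  T[4,4] 'b' = {A}
  T[0,1] 'ab' = {B,S}
  T[1,2] 'ba' = ∅
  T[2,3] 'aa' = {A,B}
  T[3,4] 'ab' = {B,S}
  T[0,2] 'aba' = ∅
  T[1,3] 'baa' = {A}
  T[2,4] 'aab' = {A,S}
  T[0,3] 'abaa' = {B,S}
  T[1,4] 'baab' = {A}
  T[0,4] 'abaab' = {B,S}

S ∈ T[0,4] ⇒ YES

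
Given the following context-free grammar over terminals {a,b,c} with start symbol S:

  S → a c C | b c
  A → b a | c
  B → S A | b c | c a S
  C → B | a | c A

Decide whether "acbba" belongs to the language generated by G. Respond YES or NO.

Convert to CNF:
  S -> T0 T2 | T1 X5
  A -> T0 T1 | c
  B -> S A | T0 T2 | T2 X3
  C -> S A | T0 T2 | T2 A | T2 X4 | a
  T0 -> b
  T1 -> a
  T2 -> c
  X3 -> T1 S
  X4 -> T1 S
  X5 -> T2 C

CYK fill:
  cell(0,0) a: {C,T1}  orig:{C}
  cell(1,1) c: {A,T2}  orig:{A}
  cell(2,2) b: {T0}  orig:{}
  cell(3,3) b: {T0}  orig:{}
  cell(4,4) a: {C,T1}  orig:{C}
  cell(0,1) ac: ∅
  cell(1,2) cb: ∅
  cell(2,3) bb: ∅
  cell(3,4) ba: {A}
  cell(0,2) acb: ∅
  cell(1,3) cbb: ∅
  cell(2,4) bba: ∅
  cell(0,3) acbb: ∅
  cell(1,4) cbba: ∅
  cell(0,4) acbba: ∅

S ∉ T[0,4] ⇒ NO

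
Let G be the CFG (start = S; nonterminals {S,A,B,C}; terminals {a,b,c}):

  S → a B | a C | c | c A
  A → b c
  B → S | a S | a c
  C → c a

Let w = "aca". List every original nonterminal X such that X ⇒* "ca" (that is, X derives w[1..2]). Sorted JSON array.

Convert to CNF:
  S -> T1 A | T2 B | T2 C | c
  A -> T0 T1
  B -> T1 A | T2 B | T2 C | T2 S | T2 T1 | c
  C -> T1 T2
  T0 -> b
  T1 -> c
  T2 -> a

CYK table (by increasing span) — only the sub-triangle for w[1..2]:
  cell(1,1) c: {B,S,T1}  orig:{B,S}
  cell(2,2) a: {T2}  orig:{}
  cell(1,2) ca: {C}

Original NTs in T[1,2] deriving "ca": ["C"]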